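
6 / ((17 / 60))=360 / 17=21.18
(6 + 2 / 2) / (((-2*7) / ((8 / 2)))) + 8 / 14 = -10 / 7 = -1.43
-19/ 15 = -1.27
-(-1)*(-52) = -52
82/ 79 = 1.04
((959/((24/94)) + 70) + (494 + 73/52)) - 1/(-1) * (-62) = 166120/39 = 4259.49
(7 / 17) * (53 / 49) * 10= 530 / 119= 4.45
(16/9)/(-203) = -16/1827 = -0.01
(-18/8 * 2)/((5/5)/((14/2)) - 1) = 21/4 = 5.25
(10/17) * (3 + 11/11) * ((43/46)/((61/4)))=3440/23851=0.14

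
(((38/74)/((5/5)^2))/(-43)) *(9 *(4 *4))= -1.72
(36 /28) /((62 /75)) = 675 /434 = 1.56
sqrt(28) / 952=sqrt(7) / 476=0.01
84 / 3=28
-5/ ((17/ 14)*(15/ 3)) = -14/ 17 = -0.82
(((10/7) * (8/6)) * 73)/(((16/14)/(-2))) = -730/3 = -243.33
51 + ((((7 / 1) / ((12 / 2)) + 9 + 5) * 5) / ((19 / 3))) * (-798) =-9504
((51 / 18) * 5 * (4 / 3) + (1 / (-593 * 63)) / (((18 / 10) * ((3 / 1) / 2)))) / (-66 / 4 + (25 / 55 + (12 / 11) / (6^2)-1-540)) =-419167760 / 12360860253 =-0.03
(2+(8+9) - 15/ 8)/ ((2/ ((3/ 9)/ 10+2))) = 17.41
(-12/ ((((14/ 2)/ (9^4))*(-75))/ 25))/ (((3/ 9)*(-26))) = -39366/ 91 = -432.59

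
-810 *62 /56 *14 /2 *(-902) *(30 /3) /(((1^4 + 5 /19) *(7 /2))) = 179306325 /14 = 12807594.64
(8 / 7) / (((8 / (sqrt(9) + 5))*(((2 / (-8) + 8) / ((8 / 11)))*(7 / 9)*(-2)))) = -1152 / 16709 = -0.07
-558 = -558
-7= -7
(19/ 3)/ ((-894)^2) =19/ 2397708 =0.00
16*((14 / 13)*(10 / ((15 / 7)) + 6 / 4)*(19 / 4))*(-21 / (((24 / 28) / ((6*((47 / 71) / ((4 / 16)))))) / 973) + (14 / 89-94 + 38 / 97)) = -351582230792968 / 1838829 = -191198980.87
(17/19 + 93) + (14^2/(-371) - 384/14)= 464796/7049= 65.94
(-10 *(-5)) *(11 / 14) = 275 / 7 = 39.29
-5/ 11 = -0.45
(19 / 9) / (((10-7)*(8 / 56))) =133 / 27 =4.93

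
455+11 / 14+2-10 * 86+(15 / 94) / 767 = -101495907 / 252343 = -402.21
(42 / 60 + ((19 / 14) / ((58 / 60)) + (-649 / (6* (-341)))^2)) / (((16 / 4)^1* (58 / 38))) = 1470846487 / 4073333040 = 0.36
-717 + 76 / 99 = -70907 / 99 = -716.23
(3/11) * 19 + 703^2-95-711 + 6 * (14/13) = 70558294/143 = 493414.64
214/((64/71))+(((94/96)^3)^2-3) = 235.29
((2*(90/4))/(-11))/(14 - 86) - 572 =-50331/88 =-571.94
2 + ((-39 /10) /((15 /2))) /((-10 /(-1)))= 487 /250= 1.95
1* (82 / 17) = 82 / 17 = 4.82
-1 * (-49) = 49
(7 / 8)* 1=7 / 8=0.88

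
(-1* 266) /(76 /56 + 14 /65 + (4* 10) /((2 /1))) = -242060 /19631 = -12.33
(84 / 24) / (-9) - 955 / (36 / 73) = -23243 / 12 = -1936.92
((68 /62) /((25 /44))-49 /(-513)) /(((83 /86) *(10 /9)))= 34633189 /18332625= 1.89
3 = 3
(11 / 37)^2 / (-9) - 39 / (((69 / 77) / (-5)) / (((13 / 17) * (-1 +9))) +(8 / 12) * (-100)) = 56750548481 / 98709925599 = 0.57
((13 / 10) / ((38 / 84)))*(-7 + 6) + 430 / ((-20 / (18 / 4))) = -37857 / 380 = -99.62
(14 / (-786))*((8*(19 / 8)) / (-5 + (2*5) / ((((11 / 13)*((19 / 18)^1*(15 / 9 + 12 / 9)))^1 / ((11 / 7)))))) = -17689 / 45195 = -0.39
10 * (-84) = -840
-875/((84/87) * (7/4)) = -3625/7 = -517.86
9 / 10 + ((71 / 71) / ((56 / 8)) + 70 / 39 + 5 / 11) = 98867 / 30030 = 3.29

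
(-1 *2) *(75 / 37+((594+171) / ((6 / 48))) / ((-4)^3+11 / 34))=188.17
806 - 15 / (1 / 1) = 791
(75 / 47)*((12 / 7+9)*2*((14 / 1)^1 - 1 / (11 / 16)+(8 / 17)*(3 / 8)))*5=133818750 / 61523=2175.10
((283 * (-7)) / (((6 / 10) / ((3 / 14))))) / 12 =-1415 / 24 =-58.96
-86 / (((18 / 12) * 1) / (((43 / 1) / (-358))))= 3698 / 537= 6.89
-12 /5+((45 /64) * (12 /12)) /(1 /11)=1707 /320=5.33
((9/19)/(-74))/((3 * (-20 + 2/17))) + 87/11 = 41345397/5227508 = 7.91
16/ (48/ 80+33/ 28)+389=398.00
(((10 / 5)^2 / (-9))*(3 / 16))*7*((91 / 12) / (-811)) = 637 / 116784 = 0.01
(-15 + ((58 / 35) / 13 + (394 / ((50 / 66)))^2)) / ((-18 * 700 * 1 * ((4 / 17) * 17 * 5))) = -1.07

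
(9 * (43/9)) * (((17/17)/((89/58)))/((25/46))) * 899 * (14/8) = 180489533/2225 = 81118.89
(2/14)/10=1/70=0.01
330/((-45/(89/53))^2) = 174262/379215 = 0.46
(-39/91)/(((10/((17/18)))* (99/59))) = -1003/41580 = -0.02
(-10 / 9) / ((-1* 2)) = 5 / 9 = 0.56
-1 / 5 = -0.20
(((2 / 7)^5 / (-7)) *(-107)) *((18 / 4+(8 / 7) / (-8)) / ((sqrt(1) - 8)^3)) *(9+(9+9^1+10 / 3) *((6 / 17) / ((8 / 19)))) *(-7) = 0.07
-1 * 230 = -230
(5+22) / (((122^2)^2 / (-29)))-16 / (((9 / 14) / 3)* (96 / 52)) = -80638185031 / 1993801104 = -40.44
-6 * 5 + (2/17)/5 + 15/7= -16561/595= -27.83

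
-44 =-44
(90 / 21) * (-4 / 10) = -12 / 7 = -1.71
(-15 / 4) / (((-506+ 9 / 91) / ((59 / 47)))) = 80535 / 8654956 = 0.01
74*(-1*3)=-222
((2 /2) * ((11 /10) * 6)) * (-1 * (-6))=198 /5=39.60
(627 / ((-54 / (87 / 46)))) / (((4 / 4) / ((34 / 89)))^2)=-1751629 / 546549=-3.20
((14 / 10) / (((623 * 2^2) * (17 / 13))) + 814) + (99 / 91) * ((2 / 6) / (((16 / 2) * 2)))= 8966171337 / 11014640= 814.02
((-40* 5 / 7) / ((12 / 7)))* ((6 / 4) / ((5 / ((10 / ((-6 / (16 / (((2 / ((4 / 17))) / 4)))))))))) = 3200 / 51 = 62.75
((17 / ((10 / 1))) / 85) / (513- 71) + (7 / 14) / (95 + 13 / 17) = 94739 / 17989400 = 0.01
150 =150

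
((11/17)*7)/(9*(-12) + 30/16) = -616/14433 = -0.04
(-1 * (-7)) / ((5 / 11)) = 77 / 5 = 15.40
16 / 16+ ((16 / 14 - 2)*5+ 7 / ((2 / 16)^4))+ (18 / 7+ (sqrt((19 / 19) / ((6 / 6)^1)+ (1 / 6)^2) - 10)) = sqrt(37) / 6+ 200629 / 7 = 28662.30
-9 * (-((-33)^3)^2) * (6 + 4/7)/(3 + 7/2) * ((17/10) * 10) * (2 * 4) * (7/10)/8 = 9089351565822/65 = 139836177935.72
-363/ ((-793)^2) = -363/ 628849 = -0.00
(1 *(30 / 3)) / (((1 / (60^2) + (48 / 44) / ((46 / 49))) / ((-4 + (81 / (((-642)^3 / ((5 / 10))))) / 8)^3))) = -70232306601655712334112327492875 / 127552085072690140236943917056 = -550.62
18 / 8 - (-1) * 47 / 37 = 521 / 148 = 3.52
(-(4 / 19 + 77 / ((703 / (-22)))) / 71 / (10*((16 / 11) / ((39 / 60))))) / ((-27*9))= -110539 / 19406174400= -0.00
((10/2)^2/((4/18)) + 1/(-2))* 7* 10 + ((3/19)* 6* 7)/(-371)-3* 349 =6840533/1007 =6792.98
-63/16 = -3.94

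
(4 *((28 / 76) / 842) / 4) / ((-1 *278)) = -7 / 4447444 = -0.00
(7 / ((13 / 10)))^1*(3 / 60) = 7 / 26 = 0.27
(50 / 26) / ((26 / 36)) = 450 / 169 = 2.66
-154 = -154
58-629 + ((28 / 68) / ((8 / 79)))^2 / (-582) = -6146933521 / 10764672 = -571.03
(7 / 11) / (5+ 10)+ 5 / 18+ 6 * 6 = 35957 / 990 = 36.32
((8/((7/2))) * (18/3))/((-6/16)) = -36.57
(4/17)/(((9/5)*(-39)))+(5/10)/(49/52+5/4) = 25477/113373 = 0.22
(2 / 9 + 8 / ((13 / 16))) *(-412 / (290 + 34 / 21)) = -849338 / 59709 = -14.22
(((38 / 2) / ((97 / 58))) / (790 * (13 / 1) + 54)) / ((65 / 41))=0.00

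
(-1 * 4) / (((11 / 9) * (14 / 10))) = -180 / 77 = -2.34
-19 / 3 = -6.33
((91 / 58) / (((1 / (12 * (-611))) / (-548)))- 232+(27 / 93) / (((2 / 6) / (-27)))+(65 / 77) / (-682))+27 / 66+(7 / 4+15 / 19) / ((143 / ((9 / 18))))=6303747.94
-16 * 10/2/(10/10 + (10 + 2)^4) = -80/20737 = -0.00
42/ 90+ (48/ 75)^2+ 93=176018/ 1875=93.88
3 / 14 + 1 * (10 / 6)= 79 / 42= 1.88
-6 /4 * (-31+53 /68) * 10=30825 /68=453.31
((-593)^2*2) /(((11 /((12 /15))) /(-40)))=-22505536 /11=-2045957.82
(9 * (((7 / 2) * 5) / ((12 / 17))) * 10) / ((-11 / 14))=-62475 / 22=-2839.77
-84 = -84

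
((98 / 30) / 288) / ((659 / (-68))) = -0.00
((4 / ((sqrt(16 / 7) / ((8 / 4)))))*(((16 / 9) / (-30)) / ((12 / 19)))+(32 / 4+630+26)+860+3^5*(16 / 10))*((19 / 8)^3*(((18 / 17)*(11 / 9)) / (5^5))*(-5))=-180398559 / 3400000+1433531*sqrt(7) / 275400000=-53.04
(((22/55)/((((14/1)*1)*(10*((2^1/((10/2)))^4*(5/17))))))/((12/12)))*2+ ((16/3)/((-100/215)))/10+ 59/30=4421/2800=1.58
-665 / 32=-20.78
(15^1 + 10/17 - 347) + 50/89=-330.85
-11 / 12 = -0.92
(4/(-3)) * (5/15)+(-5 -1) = -58/9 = -6.44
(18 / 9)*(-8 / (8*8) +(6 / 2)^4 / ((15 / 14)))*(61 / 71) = 184159 / 1420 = 129.69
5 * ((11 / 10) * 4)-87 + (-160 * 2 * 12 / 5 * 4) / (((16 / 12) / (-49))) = 112831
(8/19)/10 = 4/95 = 0.04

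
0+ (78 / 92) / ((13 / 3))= 9 / 46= 0.20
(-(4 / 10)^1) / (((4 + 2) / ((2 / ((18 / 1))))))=-1 / 135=-0.01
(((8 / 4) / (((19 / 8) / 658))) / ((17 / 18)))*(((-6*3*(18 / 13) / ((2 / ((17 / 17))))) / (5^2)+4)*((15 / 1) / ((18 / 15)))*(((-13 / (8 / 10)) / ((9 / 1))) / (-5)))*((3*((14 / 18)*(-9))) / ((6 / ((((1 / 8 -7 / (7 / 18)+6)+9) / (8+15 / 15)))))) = 10367.86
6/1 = 6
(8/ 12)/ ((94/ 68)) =68/ 141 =0.48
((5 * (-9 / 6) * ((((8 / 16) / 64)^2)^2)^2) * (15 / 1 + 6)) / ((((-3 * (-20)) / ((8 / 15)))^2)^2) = -7 / 512988145055170560000000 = -0.00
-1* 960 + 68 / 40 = -958.30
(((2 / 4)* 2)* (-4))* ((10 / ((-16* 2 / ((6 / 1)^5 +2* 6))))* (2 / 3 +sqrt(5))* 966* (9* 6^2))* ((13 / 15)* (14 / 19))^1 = 24646029408 / 19 +36969044112* sqrt(5) / 19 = 5647964479.24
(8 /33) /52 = 0.00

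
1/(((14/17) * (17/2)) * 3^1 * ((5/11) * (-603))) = -11/63315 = -0.00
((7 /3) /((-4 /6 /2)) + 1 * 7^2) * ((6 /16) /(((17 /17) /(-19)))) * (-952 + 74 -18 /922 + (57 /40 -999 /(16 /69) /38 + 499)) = 146922.14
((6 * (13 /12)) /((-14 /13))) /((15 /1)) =-169 /420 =-0.40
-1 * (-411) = 411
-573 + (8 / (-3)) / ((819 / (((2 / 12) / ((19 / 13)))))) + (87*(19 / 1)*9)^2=2384329441784 / 10773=221324556.00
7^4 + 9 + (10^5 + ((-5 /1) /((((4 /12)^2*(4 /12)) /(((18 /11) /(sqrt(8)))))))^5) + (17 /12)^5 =25484304977 /248832 - 2647776904509375*sqrt(2) /1288408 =-2906214533.97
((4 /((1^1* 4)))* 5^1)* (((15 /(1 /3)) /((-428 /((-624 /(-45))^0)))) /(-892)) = 225 /381776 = 0.00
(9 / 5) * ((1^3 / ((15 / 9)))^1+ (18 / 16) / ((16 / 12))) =2079 / 800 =2.60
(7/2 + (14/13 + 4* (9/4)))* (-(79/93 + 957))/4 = -3930655/1209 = -3251.16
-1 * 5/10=-1/2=-0.50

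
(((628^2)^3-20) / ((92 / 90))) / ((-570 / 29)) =-70220436174743583 / 23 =-3053062442380155.78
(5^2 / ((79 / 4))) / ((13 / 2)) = 200 / 1027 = 0.19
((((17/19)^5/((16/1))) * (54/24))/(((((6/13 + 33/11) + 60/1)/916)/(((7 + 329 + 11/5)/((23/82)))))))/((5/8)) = 46272030721683/20607008125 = 2245.45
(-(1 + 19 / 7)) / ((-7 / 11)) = 286 / 49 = 5.84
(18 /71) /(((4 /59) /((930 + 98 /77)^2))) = 27861446808 /8591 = 3243097.06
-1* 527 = -527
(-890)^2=792100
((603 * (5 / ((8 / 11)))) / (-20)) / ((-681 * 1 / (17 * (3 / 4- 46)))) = -6803247 / 29056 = -234.14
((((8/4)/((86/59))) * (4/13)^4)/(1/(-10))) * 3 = -453120/1228123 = -0.37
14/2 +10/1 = 17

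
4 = 4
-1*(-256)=256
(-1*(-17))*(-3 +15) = 204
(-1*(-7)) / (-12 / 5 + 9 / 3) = 35 / 3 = 11.67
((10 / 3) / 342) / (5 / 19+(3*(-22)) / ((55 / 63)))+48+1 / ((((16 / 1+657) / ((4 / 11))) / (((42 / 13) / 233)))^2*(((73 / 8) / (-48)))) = 48.00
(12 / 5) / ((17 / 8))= 96 / 85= 1.13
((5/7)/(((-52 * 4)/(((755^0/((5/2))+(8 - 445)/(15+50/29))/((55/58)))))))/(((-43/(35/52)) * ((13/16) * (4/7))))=-2533237/806404456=-0.00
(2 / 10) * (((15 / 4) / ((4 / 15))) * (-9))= -405 / 16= -25.31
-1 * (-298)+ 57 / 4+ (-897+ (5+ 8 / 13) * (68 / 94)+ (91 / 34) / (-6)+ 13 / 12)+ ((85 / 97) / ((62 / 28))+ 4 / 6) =-217007365715 / 374804508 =-578.99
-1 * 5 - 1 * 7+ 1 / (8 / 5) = -91 / 8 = -11.38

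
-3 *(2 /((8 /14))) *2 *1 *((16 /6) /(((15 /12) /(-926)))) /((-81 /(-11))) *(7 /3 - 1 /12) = 570416 /45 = 12675.91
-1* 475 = -475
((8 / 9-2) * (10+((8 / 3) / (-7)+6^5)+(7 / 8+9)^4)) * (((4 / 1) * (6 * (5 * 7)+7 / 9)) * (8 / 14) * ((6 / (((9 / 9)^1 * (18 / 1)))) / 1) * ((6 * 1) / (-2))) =2015751534695 / 217728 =9258118.09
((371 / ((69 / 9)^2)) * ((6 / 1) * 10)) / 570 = 6678 / 10051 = 0.66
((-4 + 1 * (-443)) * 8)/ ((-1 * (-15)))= -1192/ 5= -238.40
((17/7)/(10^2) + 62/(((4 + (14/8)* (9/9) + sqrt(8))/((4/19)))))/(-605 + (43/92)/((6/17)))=-2221899774/444302556425 + 4380672* sqrt(2)/2538871751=-0.00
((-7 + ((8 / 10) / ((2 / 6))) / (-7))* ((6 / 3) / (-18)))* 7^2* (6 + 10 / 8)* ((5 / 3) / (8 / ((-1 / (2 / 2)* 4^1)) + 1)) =-52171 / 108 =-483.06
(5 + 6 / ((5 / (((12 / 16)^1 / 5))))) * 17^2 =74851 / 50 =1497.02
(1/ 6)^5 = 1/ 7776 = 0.00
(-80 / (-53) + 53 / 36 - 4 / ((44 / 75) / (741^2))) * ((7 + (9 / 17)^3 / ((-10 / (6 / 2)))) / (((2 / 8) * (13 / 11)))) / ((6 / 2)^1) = -26850347714481683 / 913965390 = -29377860.48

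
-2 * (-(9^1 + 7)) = 32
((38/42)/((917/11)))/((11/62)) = 1178/19257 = 0.06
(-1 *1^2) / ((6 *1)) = -1 / 6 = -0.17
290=290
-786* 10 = -7860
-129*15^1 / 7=-1935 / 7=-276.43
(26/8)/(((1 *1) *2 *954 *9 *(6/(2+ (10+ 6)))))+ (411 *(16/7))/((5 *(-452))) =-37589609/90553680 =-0.42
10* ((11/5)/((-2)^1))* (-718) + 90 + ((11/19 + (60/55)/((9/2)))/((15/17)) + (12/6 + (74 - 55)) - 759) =13639001/1881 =7250.93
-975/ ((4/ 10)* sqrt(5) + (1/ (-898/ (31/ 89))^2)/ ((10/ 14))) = 209473328839456500/ 816009789475562248591 -397804772369358656796000* sqrt(5)/ 816009789475562248591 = -1090.08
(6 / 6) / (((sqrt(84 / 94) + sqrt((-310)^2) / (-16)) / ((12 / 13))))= -0.05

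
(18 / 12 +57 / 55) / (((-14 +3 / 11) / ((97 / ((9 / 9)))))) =-27063 / 1510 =-17.92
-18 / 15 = -6 / 5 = -1.20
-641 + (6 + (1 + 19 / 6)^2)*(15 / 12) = -88099 / 144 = -611.80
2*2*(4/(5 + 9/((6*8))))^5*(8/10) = 17179869184/19695203215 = 0.87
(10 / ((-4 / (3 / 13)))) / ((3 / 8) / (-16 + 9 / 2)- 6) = 46 / 481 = 0.10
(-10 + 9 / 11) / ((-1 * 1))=101 / 11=9.18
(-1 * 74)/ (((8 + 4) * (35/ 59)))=-2183/ 210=-10.40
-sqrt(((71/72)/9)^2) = -71/648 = -0.11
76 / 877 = 0.09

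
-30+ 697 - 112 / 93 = 61919 / 93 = 665.80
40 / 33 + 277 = 9181 / 33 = 278.21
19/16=1.19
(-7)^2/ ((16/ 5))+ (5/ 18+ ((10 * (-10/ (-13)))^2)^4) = 1440001831315468645/ 117465223824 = 12258962.99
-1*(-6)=6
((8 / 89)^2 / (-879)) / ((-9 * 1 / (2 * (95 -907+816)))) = 512 / 62663031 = 0.00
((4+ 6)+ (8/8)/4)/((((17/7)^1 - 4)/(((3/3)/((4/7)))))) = -2009/176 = -11.41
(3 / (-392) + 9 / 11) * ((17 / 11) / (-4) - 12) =-1904775 / 189728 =-10.04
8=8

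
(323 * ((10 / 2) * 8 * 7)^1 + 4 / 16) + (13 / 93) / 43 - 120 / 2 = 1445722531 / 15996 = 90380.25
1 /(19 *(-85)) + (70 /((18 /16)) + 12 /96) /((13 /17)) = 123244559 /1511640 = 81.53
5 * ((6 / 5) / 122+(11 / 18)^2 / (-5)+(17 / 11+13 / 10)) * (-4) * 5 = -15112835 / 54351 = -278.06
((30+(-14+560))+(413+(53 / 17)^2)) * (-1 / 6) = -48105 / 289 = -166.45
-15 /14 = -1.07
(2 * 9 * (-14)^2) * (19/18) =3724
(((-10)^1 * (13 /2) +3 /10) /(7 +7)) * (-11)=7117 /140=50.84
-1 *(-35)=35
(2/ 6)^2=0.11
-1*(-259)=259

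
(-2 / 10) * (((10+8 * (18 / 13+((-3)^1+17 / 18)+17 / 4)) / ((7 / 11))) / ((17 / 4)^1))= -39776 / 13923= -2.86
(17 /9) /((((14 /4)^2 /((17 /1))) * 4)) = 289 /441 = 0.66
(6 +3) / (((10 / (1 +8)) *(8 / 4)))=81 / 20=4.05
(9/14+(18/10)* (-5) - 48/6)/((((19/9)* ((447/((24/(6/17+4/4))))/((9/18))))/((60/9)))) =-467160/455791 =-1.02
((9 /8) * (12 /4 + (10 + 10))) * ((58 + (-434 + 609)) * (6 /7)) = 144693 /28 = 5167.61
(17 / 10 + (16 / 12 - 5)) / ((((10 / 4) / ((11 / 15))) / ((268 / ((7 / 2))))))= -347864 / 7875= -44.17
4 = 4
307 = 307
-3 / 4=-0.75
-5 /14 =-0.36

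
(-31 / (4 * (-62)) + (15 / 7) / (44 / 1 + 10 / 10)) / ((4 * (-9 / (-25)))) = 725 / 6048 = 0.12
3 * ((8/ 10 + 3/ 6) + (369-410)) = -1191/ 10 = -119.10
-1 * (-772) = 772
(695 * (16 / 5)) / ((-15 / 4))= -8896 / 15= -593.07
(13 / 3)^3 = 2197 / 27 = 81.37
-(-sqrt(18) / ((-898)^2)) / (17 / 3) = 9*sqrt(2) / 13708868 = 0.00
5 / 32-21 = -667 / 32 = -20.84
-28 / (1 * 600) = -7 / 150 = -0.05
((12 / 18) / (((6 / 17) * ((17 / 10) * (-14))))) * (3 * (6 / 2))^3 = -405 / 7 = -57.86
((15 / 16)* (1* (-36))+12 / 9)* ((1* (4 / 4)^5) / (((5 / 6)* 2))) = -389 / 20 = -19.45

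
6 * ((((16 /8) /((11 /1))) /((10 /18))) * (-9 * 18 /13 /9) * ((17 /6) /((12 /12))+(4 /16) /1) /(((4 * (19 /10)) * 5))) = -2997 /13585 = -0.22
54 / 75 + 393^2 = 3861243 / 25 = 154449.72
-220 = -220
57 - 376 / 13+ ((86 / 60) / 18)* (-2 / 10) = 984941 / 35100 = 28.06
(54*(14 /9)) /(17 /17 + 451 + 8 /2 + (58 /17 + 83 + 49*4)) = 1428 /12553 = 0.11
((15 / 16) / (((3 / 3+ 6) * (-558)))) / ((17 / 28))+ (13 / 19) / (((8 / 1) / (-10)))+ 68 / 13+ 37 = 129258163 / 3124056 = 41.38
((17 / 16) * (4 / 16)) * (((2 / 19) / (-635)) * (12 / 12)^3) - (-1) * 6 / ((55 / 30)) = 13898693 / 4246880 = 3.27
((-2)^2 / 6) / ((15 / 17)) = 34 / 45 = 0.76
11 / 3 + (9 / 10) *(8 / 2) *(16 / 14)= 817 / 105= 7.78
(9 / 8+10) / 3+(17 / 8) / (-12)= 113 / 32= 3.53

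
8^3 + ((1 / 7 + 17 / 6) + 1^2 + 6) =21923 / 42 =521.98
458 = 458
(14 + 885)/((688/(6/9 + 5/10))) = 6293/4128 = 1.52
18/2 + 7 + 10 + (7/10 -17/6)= 358/15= 23.87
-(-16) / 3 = 16 / 3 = 5.33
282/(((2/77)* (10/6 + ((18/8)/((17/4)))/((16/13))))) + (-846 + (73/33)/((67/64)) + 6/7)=114791176132/26481147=4334.83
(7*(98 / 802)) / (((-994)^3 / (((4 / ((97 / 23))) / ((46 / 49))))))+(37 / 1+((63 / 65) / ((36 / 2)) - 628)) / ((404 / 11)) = -11764544069959221 / 731165802050840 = -16.09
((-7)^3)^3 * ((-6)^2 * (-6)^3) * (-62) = -19454958177984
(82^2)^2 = 45212176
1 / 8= 0.12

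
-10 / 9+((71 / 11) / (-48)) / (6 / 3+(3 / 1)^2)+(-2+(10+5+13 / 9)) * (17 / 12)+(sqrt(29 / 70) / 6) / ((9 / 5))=19.40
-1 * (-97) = 97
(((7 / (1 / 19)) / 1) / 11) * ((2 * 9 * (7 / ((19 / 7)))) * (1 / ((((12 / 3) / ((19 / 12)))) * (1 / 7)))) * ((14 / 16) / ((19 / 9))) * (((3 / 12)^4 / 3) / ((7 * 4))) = 21609 / 720896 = 0.03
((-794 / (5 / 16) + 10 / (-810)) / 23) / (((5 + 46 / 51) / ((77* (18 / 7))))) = -384856846 / 103845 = -3706.07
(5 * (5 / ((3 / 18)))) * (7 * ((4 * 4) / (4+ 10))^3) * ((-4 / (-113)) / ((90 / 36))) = 122880 / 5537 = 22.19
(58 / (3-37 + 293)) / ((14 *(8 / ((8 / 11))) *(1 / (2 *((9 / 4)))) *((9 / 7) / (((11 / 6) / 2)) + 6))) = 87 / 98420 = 0.00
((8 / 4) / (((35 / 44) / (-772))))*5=-67936 / 7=-9705.14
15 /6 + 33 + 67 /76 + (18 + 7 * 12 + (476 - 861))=-18743 /76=-246.62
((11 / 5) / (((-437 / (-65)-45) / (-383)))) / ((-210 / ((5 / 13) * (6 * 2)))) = -4213 / 8708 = -0.48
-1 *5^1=-5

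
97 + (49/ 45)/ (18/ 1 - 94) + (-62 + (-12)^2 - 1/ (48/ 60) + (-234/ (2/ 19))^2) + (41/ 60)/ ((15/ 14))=42253308043/ 8550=4941907.37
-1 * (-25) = 25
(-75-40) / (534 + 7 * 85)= -115 / 1129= -0.10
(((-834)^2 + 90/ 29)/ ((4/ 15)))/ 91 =21612015/ 754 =28663.15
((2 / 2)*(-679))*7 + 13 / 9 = -42764 / 9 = -4751.56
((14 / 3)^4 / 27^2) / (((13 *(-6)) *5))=-19208 / 11514555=-0.00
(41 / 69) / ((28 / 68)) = 697 / 483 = 1.44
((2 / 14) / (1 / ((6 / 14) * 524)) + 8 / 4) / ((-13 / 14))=-3340 / 91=-36.70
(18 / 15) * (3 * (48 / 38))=432 / 95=4.55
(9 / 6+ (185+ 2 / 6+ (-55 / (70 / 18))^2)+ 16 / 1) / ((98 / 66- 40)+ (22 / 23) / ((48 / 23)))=-306548 / 28959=-10.59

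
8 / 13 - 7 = -83 / 13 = -6.38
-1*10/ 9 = -10/ 9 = -1.11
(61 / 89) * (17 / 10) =1037 / 890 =1.17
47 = 47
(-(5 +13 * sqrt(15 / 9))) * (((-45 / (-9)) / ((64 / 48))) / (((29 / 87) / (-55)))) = 12375 / 4 +10725 * sqrt(15) / 4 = 13478.19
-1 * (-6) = 6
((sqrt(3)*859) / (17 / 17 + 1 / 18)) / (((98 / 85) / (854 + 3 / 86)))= 48264594345*sqrt(3) / 80066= 1044097.74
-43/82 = -0.52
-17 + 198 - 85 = 96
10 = 10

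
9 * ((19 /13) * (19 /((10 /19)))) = 61731 /130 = 474.85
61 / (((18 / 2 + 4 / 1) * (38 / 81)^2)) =400221 / 18772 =21.32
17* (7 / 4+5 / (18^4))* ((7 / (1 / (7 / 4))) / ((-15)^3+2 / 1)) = -153032929 / 1416336192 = -0.11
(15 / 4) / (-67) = -15 / 268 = -0.06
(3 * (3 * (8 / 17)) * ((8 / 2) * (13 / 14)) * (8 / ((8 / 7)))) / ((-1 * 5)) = -1872 / 85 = -22.02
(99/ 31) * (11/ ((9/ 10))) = 1210/ 31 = 39.03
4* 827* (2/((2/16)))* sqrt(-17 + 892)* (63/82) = 8336160* sqrt(35)/41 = 1202863.11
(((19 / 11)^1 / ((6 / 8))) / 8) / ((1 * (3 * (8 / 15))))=95 / 528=0.18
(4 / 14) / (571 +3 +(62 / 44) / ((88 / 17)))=3872 / 7782537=0.00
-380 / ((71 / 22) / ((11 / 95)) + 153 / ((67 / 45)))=-1232264 / 423617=-2.91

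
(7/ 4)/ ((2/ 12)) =21/ 2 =10.50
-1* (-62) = 62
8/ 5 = 1.60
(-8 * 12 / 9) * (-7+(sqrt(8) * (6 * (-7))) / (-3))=224 / 3-896 * sqrt(2) / 3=-347.71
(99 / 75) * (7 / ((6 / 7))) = 539 / 50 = 10.78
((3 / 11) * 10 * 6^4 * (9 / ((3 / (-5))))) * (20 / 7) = -151480.52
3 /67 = 0.04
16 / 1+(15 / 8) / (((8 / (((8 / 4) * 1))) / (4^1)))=143 / 8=17.88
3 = 3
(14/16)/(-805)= -0.00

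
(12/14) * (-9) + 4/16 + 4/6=-571/84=-6.80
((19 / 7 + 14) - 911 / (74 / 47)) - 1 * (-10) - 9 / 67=-19158689 / 34706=-552.03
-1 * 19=-19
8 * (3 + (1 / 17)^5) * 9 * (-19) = -4104.00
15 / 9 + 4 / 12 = 2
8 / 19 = 0.42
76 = 76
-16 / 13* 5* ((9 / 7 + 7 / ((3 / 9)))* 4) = -3840 / 7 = -548.57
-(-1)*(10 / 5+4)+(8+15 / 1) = 29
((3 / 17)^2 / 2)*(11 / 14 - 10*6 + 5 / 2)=-3573 / 4046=-0.88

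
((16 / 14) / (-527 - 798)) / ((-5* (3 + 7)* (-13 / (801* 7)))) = -3204 / 430625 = -0.01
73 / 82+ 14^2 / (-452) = 4231 / 9266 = 0.46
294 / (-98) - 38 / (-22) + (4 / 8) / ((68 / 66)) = -589 / 748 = -0.79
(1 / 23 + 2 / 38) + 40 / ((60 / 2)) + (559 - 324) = 309959 / 1311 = 236.43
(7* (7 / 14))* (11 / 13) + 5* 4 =597 / 26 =22.96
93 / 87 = 31 / 29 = 1.07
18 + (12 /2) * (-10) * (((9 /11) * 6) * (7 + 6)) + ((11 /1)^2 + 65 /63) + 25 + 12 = -2530877 /693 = -3652.06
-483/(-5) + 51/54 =8779/90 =97.54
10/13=0.77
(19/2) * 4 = 38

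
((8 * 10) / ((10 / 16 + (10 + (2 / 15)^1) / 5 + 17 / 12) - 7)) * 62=-1691.87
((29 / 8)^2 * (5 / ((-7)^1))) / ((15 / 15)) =-4205 / 448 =-9.39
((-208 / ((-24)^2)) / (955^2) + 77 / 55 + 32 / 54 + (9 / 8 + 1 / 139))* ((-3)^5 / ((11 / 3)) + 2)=-60494382760861 / 301209024600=-200.84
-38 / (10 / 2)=-7.60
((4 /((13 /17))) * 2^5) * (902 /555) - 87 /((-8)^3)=1005556729 /3694080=272.21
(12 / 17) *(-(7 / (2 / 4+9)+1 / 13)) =-2412 / 4199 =-0.57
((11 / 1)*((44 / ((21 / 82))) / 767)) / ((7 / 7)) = 2.46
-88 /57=-1.54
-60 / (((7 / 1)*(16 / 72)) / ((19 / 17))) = -5130 / 119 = -43.11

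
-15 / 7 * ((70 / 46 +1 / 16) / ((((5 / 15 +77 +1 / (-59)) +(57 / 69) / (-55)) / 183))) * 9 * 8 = -140213351025 / 242314268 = -578.64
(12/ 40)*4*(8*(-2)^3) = -384/ 5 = -76.80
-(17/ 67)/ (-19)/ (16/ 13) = 221/ 20368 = 0.01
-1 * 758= -758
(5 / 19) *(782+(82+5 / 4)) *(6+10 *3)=155745 / 19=8197.11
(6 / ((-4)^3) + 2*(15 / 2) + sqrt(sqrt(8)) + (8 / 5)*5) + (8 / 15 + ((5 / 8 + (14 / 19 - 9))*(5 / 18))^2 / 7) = 2^(3 / 4) + 233690591 / 9703680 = 25.76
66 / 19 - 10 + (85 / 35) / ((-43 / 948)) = -343528 / 5719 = -60.07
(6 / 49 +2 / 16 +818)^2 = 102882487009 / 153664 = 669528.89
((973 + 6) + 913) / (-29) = -1892 / 29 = -65.24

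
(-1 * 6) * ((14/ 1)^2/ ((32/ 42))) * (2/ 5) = -3087/ 5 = -617.40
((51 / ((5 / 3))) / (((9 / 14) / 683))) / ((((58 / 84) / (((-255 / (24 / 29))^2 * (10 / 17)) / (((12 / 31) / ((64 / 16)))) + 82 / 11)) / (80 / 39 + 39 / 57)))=54061864611319957 / 727320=74330232375.46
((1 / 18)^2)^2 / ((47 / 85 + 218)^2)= 7225 / 36227735026704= 0.00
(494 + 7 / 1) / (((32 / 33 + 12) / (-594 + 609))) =247995 / 428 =579.43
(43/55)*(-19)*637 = -9462.35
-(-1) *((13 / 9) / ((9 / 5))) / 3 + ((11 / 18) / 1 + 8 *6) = 23755 / 486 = 48.88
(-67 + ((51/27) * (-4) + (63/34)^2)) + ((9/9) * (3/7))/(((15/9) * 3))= -25867213/364140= -71.04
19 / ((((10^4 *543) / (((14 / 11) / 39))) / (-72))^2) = 931 / 261691284765625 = 0.00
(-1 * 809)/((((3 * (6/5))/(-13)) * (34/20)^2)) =1010.86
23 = 23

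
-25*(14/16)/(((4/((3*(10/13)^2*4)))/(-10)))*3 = 196875/169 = 1164.94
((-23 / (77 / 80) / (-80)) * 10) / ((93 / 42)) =460 / 341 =1.35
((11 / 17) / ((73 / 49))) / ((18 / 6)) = 539 / 3723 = 0.14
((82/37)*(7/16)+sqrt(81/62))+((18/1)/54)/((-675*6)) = 1743377/1798200+9*sqrt(62)/62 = 2.11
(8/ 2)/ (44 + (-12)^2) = 1/ 47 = 0.02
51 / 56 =0.91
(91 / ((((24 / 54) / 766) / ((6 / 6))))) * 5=1568385 / 2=784192.50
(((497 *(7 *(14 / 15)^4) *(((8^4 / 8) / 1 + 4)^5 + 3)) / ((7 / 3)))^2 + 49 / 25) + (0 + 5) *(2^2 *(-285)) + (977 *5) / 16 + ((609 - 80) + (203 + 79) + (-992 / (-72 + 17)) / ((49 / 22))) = 42492044968356443649164726087050346563967989 / 24806250000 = 1712957217167304354715635000000000.00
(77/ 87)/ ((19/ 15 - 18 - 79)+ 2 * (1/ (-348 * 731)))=-562870/ 60883533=-0.01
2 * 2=4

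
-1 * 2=-2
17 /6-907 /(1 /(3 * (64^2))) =-66871279 /6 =-11145213.17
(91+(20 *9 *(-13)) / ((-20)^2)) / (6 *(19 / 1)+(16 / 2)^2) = 1703 / 3560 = 0.48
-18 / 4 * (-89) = 801 / 2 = 400.50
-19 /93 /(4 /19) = -361 /372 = -0.97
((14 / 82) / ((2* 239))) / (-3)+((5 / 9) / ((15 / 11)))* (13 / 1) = 2802451 / 529146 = 5.30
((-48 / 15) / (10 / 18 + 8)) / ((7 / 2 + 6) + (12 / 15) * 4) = -288 / 9779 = -0.03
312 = 312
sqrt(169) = 13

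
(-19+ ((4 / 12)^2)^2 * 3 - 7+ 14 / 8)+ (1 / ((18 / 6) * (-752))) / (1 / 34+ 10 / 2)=-4670407 / 192888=-24.21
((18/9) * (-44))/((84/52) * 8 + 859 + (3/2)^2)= -4576/45457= -0.10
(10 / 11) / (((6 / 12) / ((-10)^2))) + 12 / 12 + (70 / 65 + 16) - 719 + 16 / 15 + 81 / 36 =-4425463 / 8580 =-515.79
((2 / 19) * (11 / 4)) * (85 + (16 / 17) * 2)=16247 / 646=25.15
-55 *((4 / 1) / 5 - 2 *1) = 66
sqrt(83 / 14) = sqrt(1162) / 14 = 2.43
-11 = -11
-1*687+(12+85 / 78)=-52565 / 78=-673.91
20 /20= 1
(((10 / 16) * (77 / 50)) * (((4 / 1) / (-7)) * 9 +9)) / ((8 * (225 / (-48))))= -0.10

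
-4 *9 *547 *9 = -177228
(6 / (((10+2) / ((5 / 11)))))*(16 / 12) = 10 / 33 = 0.30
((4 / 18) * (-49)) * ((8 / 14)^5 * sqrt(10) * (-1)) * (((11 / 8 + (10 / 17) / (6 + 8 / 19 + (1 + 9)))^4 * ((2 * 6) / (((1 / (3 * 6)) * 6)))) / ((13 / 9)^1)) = 18282637843694 * sqrt(10) / 279096863877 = 207.15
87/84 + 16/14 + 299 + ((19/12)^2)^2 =44628919/145152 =307.46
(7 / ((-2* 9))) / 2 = -7 / 36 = -0.19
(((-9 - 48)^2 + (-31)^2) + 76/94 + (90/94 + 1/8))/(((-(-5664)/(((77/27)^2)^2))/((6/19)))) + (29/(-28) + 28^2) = 798.50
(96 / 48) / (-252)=-0.01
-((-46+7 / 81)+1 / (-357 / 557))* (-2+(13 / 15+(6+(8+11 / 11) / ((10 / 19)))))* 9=30155840 / 3213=9385.57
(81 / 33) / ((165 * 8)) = 9 / 4840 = 0.00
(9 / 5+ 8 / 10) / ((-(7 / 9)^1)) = -3.34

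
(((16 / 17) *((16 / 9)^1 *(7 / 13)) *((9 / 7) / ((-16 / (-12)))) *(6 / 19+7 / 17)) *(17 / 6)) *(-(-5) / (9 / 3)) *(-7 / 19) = -263200 / 239343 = -1.10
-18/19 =-0.95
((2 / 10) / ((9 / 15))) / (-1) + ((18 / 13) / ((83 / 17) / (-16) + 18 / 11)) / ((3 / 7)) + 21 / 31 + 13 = 10849213 / 687921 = 15.77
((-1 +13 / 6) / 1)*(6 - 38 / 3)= -70 / 9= -7.78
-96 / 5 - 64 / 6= -448 / 15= -29.87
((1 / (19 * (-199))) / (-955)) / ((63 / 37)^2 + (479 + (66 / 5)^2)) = 6845 / 16217334846244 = 0.00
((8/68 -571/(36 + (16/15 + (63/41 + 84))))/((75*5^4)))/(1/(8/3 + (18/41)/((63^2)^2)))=-65504621513054/253642445347921875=-0.00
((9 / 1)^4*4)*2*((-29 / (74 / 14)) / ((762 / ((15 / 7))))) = -3805380 / 4699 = -809.83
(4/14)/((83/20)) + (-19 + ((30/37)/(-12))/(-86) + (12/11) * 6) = -503723193/40672324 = -12.38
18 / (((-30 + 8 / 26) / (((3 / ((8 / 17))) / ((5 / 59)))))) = -45.60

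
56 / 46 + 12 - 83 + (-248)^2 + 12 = 1413263 / 23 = 61446.22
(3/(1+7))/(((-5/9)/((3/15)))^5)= -177147/78125000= -0.00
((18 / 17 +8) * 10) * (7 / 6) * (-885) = -1590050 / 17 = -93532.35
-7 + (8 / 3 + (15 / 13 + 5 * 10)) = 1826 / 39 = 46.82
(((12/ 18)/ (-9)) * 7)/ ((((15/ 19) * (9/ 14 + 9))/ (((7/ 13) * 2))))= -52136/ 710775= -0.07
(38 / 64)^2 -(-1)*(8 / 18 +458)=4228273 / 9216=458.80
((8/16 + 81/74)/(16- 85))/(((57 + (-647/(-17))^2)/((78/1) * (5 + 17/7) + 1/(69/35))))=-4776138559/536499179118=-0.01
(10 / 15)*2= 4 / 3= 1.33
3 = 3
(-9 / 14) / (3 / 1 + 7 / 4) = -18 / 133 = -0.14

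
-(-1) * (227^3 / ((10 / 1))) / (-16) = -11697083 / 160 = -73106.77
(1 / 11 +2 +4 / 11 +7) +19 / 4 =625 / 44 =14.20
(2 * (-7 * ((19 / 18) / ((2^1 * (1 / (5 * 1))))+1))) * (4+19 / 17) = -26593 / 102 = -260.72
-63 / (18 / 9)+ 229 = 395 / 2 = 197.50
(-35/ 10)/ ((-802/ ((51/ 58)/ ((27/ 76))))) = 2261/ 209322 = 0.01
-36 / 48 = -3 / 4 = -0.75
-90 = -90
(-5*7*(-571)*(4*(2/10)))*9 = 143892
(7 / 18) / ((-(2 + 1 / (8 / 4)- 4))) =7 / 27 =0.26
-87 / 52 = -1.67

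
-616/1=-616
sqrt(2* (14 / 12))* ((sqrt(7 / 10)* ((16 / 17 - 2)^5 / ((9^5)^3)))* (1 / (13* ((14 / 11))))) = -88* sqrt(30) / 965393371653878115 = -0.00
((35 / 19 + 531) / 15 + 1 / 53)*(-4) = -2147428 / 15105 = -142.17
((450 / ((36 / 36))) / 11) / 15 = 2.73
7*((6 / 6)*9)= 63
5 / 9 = 0.56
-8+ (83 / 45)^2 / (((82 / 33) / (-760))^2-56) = -638853024712 / 79254791271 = -8.06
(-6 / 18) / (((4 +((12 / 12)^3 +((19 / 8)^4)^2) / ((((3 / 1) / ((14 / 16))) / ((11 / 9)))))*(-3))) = 402653184 / 1323521714413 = 0.00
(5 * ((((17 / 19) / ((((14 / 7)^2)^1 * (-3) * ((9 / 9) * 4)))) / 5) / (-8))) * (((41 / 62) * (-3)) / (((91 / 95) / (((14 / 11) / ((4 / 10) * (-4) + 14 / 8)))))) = -17425 / 425568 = -0.04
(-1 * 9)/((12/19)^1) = -57/4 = -14.25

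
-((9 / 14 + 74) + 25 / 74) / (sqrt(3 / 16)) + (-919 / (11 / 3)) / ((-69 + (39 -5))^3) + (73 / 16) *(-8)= -77680 *sqrt(3) / 777 -34423111 / 943250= -209.65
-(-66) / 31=66 / 31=2.13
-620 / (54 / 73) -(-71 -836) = 1859 / 27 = 68.85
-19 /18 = -1.06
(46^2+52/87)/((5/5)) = 184144/87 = 2116.60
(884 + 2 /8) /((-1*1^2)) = -3537 /4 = -884.25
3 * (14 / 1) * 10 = 420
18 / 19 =0.95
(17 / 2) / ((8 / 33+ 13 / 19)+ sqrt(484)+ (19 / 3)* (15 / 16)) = 85272 / 289565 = 0.29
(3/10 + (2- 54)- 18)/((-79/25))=22.06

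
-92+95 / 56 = -5057 / 56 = -90.30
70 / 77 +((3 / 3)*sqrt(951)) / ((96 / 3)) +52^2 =sqrt(951) / 32 +29754 / 11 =2705.87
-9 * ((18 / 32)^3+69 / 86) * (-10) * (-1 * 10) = -38848275 / 44032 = -882.27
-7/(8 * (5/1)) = -7/40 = -0.18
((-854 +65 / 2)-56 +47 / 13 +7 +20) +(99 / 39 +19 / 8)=-87565 / 104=-841.97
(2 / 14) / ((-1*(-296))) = 1 / 2072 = 0.00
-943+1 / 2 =-1885 / 2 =-942.50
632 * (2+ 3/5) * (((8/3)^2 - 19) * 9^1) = -879112/5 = -175822.40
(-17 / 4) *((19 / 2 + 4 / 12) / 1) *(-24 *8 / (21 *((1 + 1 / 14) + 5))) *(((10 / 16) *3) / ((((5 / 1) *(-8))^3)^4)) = 59 / 8388608000000000000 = 0.00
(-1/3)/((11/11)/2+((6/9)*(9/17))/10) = -170/273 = -0.62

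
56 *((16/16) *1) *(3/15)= 56/5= 11.20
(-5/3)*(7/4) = -35/12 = -2.92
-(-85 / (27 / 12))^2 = -115600 / 81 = -1427.16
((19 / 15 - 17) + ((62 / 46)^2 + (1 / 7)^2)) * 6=-83.38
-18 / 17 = -1.06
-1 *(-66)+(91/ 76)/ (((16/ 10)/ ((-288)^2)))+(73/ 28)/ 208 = 62137.59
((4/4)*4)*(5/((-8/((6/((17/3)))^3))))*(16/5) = -46656/4913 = -9.50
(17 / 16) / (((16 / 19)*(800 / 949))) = 306527 / 204800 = 1.50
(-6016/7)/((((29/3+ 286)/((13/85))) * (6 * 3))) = -39104/1583295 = -0.02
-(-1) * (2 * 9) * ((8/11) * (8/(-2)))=-52.36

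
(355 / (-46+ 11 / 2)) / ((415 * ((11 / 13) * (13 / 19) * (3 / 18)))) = -0.22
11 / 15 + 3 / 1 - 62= -874 / 15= -58.27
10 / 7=1.43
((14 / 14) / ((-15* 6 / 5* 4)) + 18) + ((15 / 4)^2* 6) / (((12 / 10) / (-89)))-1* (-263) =-860663 / 144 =-5976.83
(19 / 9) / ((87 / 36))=76 / 87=0.87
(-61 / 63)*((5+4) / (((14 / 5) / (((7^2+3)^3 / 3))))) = -21442720 / 147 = -145868.84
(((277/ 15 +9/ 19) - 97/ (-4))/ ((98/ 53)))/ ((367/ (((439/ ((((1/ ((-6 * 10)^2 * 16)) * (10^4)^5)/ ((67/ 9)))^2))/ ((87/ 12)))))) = 5142586185431/ 72572995605468750000000000000000000000000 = 0.00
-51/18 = -17/6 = -2.83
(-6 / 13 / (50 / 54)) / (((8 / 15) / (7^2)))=-11907 / 260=-45.80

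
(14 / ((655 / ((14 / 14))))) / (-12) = -7 / 3930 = -0.00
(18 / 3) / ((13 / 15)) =6.92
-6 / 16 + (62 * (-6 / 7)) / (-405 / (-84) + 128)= -23061 / 29752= -0.78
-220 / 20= -11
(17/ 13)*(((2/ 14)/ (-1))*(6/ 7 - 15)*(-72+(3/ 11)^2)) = -1331559/ 7007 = -190.03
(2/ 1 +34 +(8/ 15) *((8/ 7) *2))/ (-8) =-977/ 210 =-4.65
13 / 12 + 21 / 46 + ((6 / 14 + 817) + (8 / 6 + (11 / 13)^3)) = 3484427623 / 4244604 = 820.91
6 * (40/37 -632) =-140064/37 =-3785.51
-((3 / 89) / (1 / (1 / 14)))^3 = -27 / 1934434936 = -0.00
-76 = -76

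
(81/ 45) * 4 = 36/ 5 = 7.20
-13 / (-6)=13 / 6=2.17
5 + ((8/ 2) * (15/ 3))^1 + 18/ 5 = 143/ 5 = 28.60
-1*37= -37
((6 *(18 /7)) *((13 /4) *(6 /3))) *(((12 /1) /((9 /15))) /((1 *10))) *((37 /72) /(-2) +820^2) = 3776196957 /28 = 134864177.04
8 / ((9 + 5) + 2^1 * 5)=1 / 3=0.33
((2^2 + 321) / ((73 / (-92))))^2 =894010000 / 5329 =167763.18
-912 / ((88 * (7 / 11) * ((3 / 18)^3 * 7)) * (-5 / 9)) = 904.56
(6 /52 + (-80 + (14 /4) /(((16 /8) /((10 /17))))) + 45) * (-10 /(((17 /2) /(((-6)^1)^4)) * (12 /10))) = 161611200 /3757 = 43016.02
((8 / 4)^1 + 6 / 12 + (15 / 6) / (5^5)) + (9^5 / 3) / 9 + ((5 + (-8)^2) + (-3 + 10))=1415938 / 625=2265.50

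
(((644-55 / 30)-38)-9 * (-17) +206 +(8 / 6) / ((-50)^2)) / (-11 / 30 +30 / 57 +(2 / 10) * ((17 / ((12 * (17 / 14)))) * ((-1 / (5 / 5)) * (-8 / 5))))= 68625663 / 37975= 1807.13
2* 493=986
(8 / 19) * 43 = 344 / 19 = 18.11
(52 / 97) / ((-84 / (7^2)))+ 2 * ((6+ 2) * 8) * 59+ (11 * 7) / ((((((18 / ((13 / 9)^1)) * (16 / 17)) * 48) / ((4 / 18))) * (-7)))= 410113655777 / 54307584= 7551.68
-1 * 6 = -6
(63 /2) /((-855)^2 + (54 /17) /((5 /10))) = 119 /2761674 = 0.00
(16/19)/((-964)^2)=1/1103539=0.00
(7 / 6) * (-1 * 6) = -7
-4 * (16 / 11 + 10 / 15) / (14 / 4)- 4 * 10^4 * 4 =-5280080 / 33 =-160002.42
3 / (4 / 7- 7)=-7 / 15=-0.47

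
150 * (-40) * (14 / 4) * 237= -4977000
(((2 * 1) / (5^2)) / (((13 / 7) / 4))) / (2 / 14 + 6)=392 / 13975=0.03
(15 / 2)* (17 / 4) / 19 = 255 / 152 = 1.68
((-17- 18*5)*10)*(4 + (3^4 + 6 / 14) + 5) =-677310 / 7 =-96758.57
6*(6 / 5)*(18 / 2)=324 / 5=64.80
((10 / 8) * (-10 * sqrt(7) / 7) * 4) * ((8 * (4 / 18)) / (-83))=800 * sqrt(7) / 5229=0.40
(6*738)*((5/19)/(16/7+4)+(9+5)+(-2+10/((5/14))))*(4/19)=37327.45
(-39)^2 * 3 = 4563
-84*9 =-756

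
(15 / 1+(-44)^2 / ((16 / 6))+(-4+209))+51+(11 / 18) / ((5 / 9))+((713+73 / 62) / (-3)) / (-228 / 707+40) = 25882265851 / 26088360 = 992.10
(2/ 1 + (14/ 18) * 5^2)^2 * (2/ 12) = 37249/ 486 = 76.64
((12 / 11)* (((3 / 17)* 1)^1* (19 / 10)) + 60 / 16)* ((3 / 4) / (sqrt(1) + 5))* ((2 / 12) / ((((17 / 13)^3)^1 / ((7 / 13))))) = 6069973 / 293993920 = 0.02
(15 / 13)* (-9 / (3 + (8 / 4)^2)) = -1.48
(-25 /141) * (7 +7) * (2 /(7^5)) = -100 /338541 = -0.00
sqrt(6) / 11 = 0.22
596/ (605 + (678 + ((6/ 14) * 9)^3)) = 51107/ 114938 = 0.44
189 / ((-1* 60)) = -63 / 20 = -3.15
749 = 749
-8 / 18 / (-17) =4 / 153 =0.03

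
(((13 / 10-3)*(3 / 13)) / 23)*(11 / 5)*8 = -2244 / 7475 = -0.30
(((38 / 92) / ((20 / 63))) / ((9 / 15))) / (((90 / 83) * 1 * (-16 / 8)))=-11039 / 11040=-1.00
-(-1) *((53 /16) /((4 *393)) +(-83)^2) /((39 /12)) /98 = 173272181 /8010912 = 21.63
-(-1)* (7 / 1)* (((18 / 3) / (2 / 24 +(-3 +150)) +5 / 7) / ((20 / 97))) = 904913 / 35300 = 25.63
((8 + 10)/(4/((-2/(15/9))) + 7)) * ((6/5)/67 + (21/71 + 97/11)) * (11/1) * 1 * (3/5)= 295.87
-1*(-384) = 384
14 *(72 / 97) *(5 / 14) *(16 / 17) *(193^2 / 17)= 214554240 / 28033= 7653.63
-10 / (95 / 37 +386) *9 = -3330 / 14377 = -0.23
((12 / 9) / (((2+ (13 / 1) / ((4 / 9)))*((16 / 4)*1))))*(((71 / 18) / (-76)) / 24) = -71 / 3078000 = -0.00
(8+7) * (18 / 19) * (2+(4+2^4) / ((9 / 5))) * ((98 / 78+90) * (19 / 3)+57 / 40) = 107948.06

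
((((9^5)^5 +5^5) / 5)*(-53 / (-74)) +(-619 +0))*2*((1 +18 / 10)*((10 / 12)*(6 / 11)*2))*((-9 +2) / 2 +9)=532680306867354620866637088 / 185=2879353010093808761441282.00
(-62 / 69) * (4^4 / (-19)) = 12.11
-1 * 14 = -14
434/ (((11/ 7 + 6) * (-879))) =-3038/ 46587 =-0.07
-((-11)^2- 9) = -112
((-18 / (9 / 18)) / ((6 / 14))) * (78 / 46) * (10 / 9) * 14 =-2215.65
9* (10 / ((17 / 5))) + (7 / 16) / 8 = 57719 / 2176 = 26.53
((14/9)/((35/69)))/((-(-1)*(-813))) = -46/12195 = -0.00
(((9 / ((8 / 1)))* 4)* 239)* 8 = 8604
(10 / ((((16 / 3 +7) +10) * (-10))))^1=-3 / 67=-0.04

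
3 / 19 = 0.16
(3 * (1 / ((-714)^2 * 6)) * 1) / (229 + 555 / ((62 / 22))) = 31 / 13462692768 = 0.00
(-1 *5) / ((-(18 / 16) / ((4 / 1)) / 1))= 160 / 9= 17.78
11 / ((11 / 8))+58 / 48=221 / 24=9.21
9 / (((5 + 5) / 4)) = 18 / 5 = 3.60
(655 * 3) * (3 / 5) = 1179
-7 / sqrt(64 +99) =-7*sqrt(163) / 163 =-0.55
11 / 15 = 0.73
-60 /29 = -2.07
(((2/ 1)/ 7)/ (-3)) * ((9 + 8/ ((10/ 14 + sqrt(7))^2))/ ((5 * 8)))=-263593/ 10618020 + 49 * sqrt(7)/ 75843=-0.02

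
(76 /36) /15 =19 /135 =0.14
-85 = -85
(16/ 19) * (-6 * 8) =-768/ 19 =-40.42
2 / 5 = 0.40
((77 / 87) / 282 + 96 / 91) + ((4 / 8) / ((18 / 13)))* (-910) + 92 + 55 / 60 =-116410607 / 496132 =-234.64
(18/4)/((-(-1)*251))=9/502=0.02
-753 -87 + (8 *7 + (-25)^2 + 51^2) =2442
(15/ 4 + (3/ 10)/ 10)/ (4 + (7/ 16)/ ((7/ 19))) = 1512/ 2075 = 0.73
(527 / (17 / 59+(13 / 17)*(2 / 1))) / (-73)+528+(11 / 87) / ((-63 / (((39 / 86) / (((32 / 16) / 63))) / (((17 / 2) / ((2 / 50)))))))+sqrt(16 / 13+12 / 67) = 2*sqrt(267397) / 871+73917852973153 / 141057086050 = 525.22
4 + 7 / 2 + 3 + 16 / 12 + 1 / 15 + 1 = 129 / 10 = 12.90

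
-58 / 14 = -4.14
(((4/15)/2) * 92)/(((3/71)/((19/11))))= 248216/495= 501.45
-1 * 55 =-55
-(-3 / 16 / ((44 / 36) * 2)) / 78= 9 / 9152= 0.00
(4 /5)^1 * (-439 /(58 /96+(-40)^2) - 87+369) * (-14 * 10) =-2424207072 /76829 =-31553.28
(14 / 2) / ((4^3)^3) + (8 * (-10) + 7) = -19136505 / 262144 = -73.00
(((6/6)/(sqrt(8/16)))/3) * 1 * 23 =23 * sqrt(2)/3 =10.84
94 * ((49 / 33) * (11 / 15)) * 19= 87514 / 45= 1944.76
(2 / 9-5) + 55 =452 / 9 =50.22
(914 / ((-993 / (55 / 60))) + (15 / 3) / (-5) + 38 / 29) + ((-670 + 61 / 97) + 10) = -11059903555 / 16759854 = -659.90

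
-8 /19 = -0.42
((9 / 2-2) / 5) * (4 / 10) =1 / 5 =0.20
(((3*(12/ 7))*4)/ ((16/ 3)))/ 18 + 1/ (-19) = 43/ 266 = 0.16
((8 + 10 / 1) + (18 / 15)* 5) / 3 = 8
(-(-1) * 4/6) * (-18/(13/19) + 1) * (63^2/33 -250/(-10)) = -1051484/429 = -2451.01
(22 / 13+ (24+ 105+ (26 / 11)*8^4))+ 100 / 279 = 391489523 / 39897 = 9812.51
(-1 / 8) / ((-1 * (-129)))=-1 / 1032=-0.00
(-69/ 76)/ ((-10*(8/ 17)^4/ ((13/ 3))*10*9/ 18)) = 1.60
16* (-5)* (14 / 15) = -224 / 3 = -74.67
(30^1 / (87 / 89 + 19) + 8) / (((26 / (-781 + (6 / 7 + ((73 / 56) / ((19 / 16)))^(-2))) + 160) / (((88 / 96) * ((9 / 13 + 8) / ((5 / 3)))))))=1220925885298713 / 4299522272383520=0.28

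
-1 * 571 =-571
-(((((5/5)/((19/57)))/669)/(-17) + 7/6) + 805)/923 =-18337061/20994558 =-0.87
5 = 5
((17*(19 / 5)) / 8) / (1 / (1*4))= 323 / 10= 32.30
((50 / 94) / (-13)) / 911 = -25 / 556621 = -0.00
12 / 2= 6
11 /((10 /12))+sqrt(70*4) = 66 /5+2*sqrt(70) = 29.93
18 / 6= 3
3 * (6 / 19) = 18 / 19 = 0.95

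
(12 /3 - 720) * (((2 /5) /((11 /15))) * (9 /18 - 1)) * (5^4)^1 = 1342500 /11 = 122045.45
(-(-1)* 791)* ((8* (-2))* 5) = -63280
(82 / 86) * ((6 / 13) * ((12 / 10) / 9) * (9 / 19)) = 1476 / 53105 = 0.03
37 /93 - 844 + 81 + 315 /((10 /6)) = -53345 /93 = -573.60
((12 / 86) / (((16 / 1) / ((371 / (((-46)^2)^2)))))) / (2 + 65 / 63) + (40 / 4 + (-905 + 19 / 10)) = -1313691016726077 / 1470933845120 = -893.10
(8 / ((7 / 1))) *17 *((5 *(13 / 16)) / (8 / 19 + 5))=20995 / 1442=14.56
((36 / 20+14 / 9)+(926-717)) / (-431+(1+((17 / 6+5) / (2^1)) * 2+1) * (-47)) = -0.24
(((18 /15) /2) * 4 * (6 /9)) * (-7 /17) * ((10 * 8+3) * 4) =-18592 /85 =-218.73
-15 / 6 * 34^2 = -2890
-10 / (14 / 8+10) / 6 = -0.14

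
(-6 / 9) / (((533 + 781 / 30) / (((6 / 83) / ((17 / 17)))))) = -120 / 1391993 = -0.00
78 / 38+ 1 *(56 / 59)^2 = 2.95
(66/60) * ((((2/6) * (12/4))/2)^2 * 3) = 33/40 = 0.82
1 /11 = 0.09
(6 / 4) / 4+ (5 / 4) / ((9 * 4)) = 59 / 144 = 0.41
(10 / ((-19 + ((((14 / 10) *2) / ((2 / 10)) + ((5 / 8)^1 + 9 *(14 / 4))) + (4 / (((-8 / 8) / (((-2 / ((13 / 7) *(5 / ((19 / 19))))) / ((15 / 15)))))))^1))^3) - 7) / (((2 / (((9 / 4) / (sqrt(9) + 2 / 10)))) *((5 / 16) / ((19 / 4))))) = -409902837500141 / 10958851876896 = -37.40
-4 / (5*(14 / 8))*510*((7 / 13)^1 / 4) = -408 / 13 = -31.38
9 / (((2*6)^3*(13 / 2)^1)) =1 / 1248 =0.00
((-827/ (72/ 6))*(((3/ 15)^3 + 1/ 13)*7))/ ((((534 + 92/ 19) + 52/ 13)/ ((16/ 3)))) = -10119172/ 25140375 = -0.40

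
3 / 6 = 0.50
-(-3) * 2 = 6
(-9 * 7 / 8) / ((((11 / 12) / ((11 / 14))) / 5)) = -135 / 4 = -33.75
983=983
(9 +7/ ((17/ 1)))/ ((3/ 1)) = 160/ 51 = 3.14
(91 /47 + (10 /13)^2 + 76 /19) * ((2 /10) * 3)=3.92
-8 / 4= -2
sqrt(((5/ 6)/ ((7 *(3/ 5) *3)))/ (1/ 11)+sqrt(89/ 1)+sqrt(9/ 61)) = sqrt(2905308 *sqrt(61)+42977550+59074596 *sqrt(89))/ 7686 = 3.25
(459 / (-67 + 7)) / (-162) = 17 / 360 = 0.05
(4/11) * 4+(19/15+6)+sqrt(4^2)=2099/165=12.72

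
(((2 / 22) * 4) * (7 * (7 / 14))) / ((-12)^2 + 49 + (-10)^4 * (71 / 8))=14 / 978373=0.00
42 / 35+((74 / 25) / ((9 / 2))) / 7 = 2038 / 1575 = 1.29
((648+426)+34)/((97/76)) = 84208/97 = 868.12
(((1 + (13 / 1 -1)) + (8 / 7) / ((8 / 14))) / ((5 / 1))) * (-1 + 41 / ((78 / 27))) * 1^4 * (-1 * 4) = -2058 / 13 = -158.31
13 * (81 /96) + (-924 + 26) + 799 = -2817 /32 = -88.03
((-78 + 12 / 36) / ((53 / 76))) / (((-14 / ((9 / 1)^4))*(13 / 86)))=1665278028 / 4823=345278.46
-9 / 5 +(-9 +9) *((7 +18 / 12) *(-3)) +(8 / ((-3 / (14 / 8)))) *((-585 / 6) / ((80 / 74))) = 16763 / 40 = 419.08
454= 454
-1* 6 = -6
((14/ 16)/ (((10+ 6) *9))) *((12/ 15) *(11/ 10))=0.01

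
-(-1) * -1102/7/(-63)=1102/441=2.50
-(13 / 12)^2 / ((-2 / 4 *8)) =0.29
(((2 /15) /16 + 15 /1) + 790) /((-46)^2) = 96601 /253920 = 0.38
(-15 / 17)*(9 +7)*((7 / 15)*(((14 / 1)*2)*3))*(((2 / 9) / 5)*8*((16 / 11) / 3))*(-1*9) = 802816 / 935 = 858.63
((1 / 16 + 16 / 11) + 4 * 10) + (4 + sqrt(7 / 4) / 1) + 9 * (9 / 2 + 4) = sqrt(7) / 2 + 21475 / 176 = 123.34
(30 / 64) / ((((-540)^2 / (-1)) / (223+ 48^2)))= -2527 / 622080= -0.00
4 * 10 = 40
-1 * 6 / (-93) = 2 / 31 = 0.06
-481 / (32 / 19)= -9139 / 32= -285.59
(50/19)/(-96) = -25/912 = -0.03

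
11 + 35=46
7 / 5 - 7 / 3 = -0.93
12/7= 1.71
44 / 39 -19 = -697 / 39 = -17.87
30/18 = 5/3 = 1.67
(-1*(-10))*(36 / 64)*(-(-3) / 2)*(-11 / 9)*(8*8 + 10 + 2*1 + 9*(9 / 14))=-188925 / 224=-843.42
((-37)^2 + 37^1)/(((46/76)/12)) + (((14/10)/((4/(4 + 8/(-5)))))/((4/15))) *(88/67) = 214812438/7705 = 27879.62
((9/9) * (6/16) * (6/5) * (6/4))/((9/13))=39/40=0.98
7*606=4242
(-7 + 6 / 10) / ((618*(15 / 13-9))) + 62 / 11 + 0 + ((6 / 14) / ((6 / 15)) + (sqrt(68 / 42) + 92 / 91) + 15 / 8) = sqrt(714) / 21 + 6054416297 / 630990360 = 10.87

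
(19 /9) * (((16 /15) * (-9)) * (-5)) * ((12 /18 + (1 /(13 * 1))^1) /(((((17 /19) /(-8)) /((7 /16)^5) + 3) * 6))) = -1407619864 /445848975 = -3.16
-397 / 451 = -0.88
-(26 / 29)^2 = -676 / 841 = -0.80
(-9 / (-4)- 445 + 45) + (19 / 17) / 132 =-223133 / 561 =-397.74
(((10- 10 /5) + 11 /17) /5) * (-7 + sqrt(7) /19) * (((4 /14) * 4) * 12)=-14112 /85 + 2016 * sqrt(7) /1615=-162.72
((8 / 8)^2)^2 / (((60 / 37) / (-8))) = -74 / 15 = -4.93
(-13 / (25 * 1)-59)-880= -23488 / 25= -939.52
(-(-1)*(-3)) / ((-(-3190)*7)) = -3 / 22330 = -0.00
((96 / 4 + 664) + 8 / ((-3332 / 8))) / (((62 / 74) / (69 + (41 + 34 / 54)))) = 63337112672 / 697221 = 90842.23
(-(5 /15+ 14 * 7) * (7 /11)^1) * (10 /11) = -20650 /363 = -56.89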